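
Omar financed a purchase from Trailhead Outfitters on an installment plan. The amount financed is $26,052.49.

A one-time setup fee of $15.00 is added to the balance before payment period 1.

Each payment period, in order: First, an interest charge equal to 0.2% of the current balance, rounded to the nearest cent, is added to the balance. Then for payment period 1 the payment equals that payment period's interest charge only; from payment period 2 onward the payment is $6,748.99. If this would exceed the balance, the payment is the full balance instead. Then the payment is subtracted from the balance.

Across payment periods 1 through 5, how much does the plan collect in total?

# | Opening | Interest | Payment | End bal
1 | $26,067.49 | $52.13 | $52.13 | $26,067.49
2 | $26,067.49 | $52.13 | $6,748.99 | $19,370.63
3 | $19,370.63 | $38.74 | $6,748.99 | $12,660.38
4 | $12,660.38 | $25.32 | $6,748.99 | $5,936.71
5 | $5,936.71 | $11.87 | $5,948.58 | $0.00
Total paid: $26,247.68

$26,247.68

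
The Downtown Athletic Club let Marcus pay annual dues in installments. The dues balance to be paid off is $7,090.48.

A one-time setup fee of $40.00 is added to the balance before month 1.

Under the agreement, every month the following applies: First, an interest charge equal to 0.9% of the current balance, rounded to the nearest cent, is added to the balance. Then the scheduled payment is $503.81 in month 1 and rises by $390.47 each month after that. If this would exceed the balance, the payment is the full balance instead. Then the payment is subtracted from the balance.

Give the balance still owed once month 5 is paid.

$952.37

Month 1: $7,130.48 +$64.17 interest = $7,194.65; pay $503.81 → $6,690.84
Month 2: $6,690.84 +$60.22 interest = $6,751.06; pay $894.28 → $5,856.78
Month 3: $5,856.78 +$52.71 interest = $5,909.49; pay $1,284.75 → $4,624.74
Month 4: $4,624.74 +$41.62 interest = $4,666.36; pay $1,675.22 → $2,991.14
Month 5: $2,991.14 +$26.92 interest = $3,018.06; pay $2,065.69 → $952.37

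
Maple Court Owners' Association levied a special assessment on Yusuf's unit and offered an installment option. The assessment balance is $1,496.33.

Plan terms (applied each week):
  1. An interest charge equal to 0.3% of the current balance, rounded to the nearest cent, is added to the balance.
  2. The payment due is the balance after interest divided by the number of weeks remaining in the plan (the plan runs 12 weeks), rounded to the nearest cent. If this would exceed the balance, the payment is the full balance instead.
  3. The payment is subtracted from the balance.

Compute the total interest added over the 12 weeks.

Week 1: opening $1,496.33; interest $4.49 → $1,500.82; payment $125.07; balance $1,375.75
Week 2: opening $1,375.75; interest $4.13 → $1,379.88; payment $125.44; balance $1,254.44
Week 3: opening $1,254.44; interest $3.76 → $1,258.20; payment $125.82; balance $1,132.38
Week 4: opening $1,132.38; interest $3.40 → $1,135.78; payment $126.20; balance $1,009.58
Week 5: opening $1,009.58; interest $3.03 → $1,012.61; payment $126.58; balance $886.03
Week 6: opening $886.03; interest $2.66 → $888.69; payment $126.96; balance $761.73
Week 7: opening $761.73; interest $2.29 → $764.02; payment $127.34; balance $636.68
Week 8: opening $636.68; interest $1.91 → $638.59; payment $127.72; balance $510.87
Week 9: opening $510.87; interest $1.53 → $512.40; payment $128.10; balance $384.30
Week 10: opening $384.30; interest $1.15 → $385.45; payment $128.48; balance $256.97
Week 11: opening $256.97; interest $0.77 → $257.74; payment $128.87; balance $128.87
Week 12: opening $128.87; interest $0.39 → $129.26; payment $129.26; balance $0.00
Total interest: $4.49 + $4.13 + $3.76 + $3.40 + $3.03 + $2.66 + $2.29 + $1.91 + $1.53 + $1.15 + $0.77 + $0.39 = $29.51

$29.51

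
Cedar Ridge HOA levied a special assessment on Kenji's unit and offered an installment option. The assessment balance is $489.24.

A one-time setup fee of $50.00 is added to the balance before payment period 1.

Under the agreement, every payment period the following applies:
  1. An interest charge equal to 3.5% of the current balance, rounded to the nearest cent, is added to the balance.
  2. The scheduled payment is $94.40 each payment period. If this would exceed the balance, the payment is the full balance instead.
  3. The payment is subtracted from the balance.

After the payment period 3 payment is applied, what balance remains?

# | Opening | Interest | Payment | End bal
1 | $539.24 | $18.87 | $94.40 | $463.71
2 | $463.71 | $16.23 | $94.40 | $385.54
3 | $385.54 | $13.49 | $94.40 | $304.63

$304.63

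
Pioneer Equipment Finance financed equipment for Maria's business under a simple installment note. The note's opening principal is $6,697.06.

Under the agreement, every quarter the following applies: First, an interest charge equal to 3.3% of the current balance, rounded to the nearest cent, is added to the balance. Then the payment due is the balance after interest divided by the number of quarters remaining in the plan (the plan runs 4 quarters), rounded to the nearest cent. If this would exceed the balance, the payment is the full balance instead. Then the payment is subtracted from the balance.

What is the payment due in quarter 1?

$1,729.52

Quarter 1: opening $6,697.06; interest $221.00 → $6,918.06; payment $1,729.52; balance $5,188.54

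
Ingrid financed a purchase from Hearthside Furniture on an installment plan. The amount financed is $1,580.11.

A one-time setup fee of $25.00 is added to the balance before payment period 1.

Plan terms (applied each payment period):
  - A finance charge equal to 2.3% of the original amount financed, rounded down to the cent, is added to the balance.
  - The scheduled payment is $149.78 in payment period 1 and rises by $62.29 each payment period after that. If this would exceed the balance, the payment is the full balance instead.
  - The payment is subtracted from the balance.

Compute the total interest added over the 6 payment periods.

$218.04

Payment period 1: opening $1,605.11; interest $36.34 → $1,641.45; payment $149.78; balance $1,491.67
Payment period 2: opening $1,491.67; interest $36.34 → $1,528.01; payment $212.07; balance $1,315.94
Payment period 3: opening $1,315.94; interest $36.34 → $1,352.28; payment $274.36; balance $1,077.92
Payment period 4: opening $1,077.92; interest $36.34 → $1,114.26; payment $336.65; balance $777.61
Payment period 5: opening $777.61; interest $36.34 → $813.95; payment $398.94; balance $415.01
Payment period 6: opening $415.01; interest $36.34 → $451.35; payment $451.35; balance $0.00
Total interest: $36.34 + $36.34 + $36.34 + $36.34 + $36.34 + $36.34 = $218.04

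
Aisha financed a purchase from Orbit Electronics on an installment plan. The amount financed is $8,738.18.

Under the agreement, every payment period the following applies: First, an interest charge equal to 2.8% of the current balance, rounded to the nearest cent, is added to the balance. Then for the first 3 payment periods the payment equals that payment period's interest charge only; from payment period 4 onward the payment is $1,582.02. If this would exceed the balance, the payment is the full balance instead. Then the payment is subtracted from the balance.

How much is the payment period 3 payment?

Payment period 1: $8,738.18 +$244.67 interest = $8,982.85; pay $244.67 → $8,738.18
Payment period 2: $8,738.18 +$244.67 interest = $8,982.85; pay $244.67 → $8,738.18
Payment period 3: $8,738.18 +$244.67 interest = $8,982.85; pay $244.67 → $8,738.18

$244.67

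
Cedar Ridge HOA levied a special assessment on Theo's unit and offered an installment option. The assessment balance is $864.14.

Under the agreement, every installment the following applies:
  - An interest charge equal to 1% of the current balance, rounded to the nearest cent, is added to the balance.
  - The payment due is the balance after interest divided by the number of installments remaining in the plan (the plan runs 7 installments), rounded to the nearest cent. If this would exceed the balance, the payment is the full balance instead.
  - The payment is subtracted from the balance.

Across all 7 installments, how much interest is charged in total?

# | Opening | Interest | Payment | End bal
1 | $864.14 | $8.64 | $124.68 | $748.10
2 | $748.10 | $7.48 | $125.93 | $629.65
3 | $629.65 | $6.30 | $127.19 | $508.76
4 | $508.76 | $5.09 | $128.46 | $385.39
5 | $385.39 | $3.85 | $129.75 | $259.49
6 | $259.49 | $2.59 | $131.04 | $131.04
7 | $131.04 | $1.31 | $132.35 | $0.00
Total interest: $8.64 + $7.48 + $6.30 + $5.09 + $3.85 + $2.59 + $1.31 = $35.26

$35.26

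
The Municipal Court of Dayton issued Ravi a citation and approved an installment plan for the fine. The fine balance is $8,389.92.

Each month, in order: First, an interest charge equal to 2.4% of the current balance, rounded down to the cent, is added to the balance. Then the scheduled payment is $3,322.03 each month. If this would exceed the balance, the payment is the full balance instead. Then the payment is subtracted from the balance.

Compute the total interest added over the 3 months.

$377.57

# | Opening | Interest | Payment | End bal
1 | $8,389.92 | $201.35 | $3,322.03 | $5,269.24
2 | $5,269.24 | $126.46 | $3,322.03 | $2,073.67
3 | $2,073.67 | $49.76 | $2,123.43 | $0.00
Total interest: $201.35 + $126.46 + $49.76 = $377.57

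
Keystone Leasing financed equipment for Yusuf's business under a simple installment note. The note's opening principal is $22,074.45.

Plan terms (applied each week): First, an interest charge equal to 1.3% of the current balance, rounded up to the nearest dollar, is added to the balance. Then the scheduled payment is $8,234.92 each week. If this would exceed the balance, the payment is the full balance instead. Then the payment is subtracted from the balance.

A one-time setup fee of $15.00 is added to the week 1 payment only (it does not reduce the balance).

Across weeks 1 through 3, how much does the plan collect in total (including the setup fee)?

$22,639.45

Week 1: opening $22,074.45; interest $287.00 → $22,361.45; payment $8,234.92 (+ $15.00 fee); balance $14,126.53
Week 2: opening $14,126.53; interest $184.00 → $14,310.53; payment $8,234.92; balance $6,075.61
Week 3: opening $6,075.61; interest $79.00 → $6,154.61; payment $6,154.61; balance $0.00
Total paid: $22,639.45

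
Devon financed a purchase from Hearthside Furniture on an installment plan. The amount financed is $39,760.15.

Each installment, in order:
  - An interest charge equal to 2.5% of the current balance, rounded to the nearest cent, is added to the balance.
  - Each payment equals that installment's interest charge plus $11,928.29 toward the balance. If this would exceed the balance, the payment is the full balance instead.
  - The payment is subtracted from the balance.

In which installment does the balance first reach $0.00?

Installment 1: opening $39,760.15; interest $994.00 → $40,754.15; payment $12,922.29; balance $27,831.86
Installment 2: opening $27,831.86; interest $695.80 → $28,527.66; payment $12,624.09; balance $15,903.57
Installment 3: opening $15,903.57; interest $397.59 → $16,301.16; payment $12,325.88; balance $3,975.28
Installment 4: opening $3,975.28; interest $99.38 → $4,074.66; payment $4,074.66; balance $0.00
Balance reaches $0.00 in installment 4.

4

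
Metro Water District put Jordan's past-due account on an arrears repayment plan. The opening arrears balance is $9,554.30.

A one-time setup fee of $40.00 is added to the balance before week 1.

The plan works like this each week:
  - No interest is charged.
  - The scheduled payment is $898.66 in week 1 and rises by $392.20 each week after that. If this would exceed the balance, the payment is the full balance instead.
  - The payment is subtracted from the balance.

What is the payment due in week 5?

Week 1: $9,594.30 − $898.66 → $8,695.64
Week 2: $8,695.64 − $1,290.86 → $7,404.78
Week 3: $7,404.78 − $1,683.06 → $5,721.72
Week 4: $5,721.72 − $2,075.26 → $3,646.46
Week 5: $3,646.46 − $2,467.46 → $1,179.00

$2,467.46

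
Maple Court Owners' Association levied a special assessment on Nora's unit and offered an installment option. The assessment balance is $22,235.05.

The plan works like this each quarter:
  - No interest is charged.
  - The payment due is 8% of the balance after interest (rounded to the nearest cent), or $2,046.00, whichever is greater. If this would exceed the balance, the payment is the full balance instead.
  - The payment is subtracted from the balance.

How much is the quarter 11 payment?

Quarter 1: $22,235.05 − $2,046.00 → $20,189.05
Quarter 2: $20,189.05 − $2,046.00 → $18,143.05
Quarter 3: $18,143.05 − $2,046.00 → $16,097.05
Quarter 4: $16,097.05 − $2,046.00 → $14,051.05
Quarter 5: $14,051.05 − $2,046.00 → $12,005.05
Quarter 6: $12,005.05 − $2,046.00 → $9,959.05
Quarter 7: $9,959.05 − $2,046.00 → $7,913.05
Quarter 8: $7,913.05 − $2,046.00 → $5,867.05
Quarter 9: $5,867.05 − $2,046.00 → $3,821.05
Quarter 10: $3,821.05 − $2,046.00 → $1,775.05
Quarter 11: $1,775.05 − $1,775.05 → $0.00

$1,775.05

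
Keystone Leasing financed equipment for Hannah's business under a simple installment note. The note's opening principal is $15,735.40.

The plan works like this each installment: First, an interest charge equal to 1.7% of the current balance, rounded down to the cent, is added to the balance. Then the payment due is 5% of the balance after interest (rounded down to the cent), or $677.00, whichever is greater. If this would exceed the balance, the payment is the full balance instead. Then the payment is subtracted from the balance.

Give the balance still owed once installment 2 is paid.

Installment 1: opening $15,735.40; interest $267.50 → $16,002.90; payment $800.14; balance $15,202.76
Installment 2: opening $15,202.76; interest $258.44 → $15,461.20; payment $773.06; balance $14,688.14

$14,688.14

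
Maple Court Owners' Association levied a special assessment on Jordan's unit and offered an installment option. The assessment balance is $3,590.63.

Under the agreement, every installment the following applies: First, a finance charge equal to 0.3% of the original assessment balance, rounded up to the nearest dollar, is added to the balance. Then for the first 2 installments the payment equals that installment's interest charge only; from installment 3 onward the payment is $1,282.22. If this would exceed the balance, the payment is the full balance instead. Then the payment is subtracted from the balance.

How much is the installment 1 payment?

Installment 1: $3,590.63 +$11.00 interest = $3,601.63; pay $11.00 → $3,590.63

$11.00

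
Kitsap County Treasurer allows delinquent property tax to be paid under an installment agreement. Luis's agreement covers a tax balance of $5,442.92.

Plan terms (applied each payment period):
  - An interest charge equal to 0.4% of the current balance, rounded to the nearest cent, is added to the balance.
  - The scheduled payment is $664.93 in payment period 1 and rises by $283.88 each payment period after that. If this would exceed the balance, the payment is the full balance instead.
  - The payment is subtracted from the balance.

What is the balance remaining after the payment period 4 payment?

Payment period 1: opening $5,442.92; interest $21.77 → $5,464.69; payment $664.93; balance $4,799.76
Payment period 2: opening $4,799.76; interest $19.20 → $4,818.96; payment $948.81; balance $3,870.15
Payment period 3: opening $3,870.15; interest $15.48 → $3,885.63; payment $1,232.69; balance $2,652.94
Payment period 4: opening $2,652.94; interest $10.61 → $2,663.55; payment $1,516.57; balance $1,146.98

$1,146.98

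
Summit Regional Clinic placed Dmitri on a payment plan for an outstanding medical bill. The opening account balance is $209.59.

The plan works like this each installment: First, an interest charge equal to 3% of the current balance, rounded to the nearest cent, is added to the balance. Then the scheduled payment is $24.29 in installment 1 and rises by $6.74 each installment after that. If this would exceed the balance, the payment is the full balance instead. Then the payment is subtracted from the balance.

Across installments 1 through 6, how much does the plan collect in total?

$234.76

Installment 1: opening $209.59; interest $6.29 → $215.88; payment $24.29; balance $191.59
Installment 2: opening $191.59; interest $5.75 → $197.34; payment $31.03; balance $166.31
Installment 3: opening $166.31; interest $4.99 → $171.30; payment $37.77; balance $133.53
Installment 4: opening $133.53; interest $4.01 → $137.54; payment $44.51; balance $93.03
Installment 5: opening $93.03; interest $2.79 → $95.82; payment $51.25; balance $44.57
Installment 6: opening $44.57; interest $1.34 → $45.91; payment $45.91; balance $0.00
Total paid: $234.76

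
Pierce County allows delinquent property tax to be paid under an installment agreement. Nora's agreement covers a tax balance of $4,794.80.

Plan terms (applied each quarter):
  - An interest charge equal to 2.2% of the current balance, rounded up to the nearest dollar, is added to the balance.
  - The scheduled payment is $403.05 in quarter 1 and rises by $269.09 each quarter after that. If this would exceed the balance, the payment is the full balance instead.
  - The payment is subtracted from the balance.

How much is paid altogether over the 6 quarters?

$5,208.80

Quarter 1: $4,794.80 +$106.00 interest = $4,900.80; pay $403.05 → $4,497.75
Quarter 2: $4,497.75 +$99.00 interest = $4,596.75; pay $672.14 → $3,924.61
Quarter 3: $3,924.61 +$87.00 interest = $4,011.61; pay $941.23 → $3,070.38
Quarter 4: $3,070.38 +$68.00 interest = $3,138.38; pay $1,210.32 → $1,928.06
Quarter 5: $1,928.06 +$43.00 interest = $1,971.06; pay $1,479.41 → $491.65
Quarter 6: $491.65 +$11.00 interest = $502.65; pay $502.65 → $0.00
Total paid: $5,208.80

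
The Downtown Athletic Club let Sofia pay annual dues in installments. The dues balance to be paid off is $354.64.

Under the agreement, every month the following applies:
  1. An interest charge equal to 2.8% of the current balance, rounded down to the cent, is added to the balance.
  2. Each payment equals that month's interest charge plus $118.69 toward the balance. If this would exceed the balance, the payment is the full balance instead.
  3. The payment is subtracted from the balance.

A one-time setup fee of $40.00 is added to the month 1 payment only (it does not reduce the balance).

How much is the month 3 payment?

Month 1: $354.64 +$9.92 interest = $364.56; pay $128.61 (+ $40.00 fee) → $235.95
Month 2: $235.95 +$6.60 interest = $242.55; pay $125.29 → $117.26
Month 3: $117.26 +$3.28 interest = $120.54; pay $120.54 → $0.00

$120.54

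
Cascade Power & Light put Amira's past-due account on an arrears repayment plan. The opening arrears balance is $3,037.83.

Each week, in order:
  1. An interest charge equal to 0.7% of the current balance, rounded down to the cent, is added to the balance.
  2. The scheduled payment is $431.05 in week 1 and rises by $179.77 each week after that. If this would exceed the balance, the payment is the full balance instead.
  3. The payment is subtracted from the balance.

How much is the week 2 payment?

Week 1: $3,037.83 +$21.26 interest = $3,059.09; pay $431.05 → $2,628.04
Week 2: $2,628.04 +$18.39 interest = $2,646.43; pay $610.82 → $2,035.61

$610.82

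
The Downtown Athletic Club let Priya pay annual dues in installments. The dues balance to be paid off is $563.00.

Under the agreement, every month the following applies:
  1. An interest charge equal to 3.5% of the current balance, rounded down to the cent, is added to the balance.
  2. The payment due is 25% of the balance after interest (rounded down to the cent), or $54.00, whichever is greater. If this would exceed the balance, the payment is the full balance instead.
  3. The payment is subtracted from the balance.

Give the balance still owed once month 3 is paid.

$263.34

Month 1: opening $563.00; interest $19.70 → $582.70; payment $145.67; balance $437.03
Month 2: opening $437.03; interest $15.29 → $452.32; payment $113.08; balance $339.24
Month 3: opening $339.24; interest $11.87 → $351.11; payment $87.77; balance $263.34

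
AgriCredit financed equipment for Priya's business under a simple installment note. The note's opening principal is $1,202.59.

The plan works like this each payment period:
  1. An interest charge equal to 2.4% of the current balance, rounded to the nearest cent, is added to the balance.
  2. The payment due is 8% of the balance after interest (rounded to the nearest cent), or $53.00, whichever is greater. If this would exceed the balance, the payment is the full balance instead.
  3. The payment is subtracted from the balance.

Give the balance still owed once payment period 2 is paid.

$1,067.31

Payment period 1: $1,202.59 +$28.86 interest = $1,231.45; pay $98.52 → $1,132.93
Payment period 2: $1,132.93 +$27.19 interest = $1,160.12; pay $92.81 → $1,067.31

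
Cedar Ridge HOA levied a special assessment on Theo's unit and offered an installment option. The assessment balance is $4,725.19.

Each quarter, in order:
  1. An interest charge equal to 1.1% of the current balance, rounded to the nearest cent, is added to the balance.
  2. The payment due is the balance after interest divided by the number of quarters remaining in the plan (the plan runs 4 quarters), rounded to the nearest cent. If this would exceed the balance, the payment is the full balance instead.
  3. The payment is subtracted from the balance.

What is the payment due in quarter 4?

# | Opening | Interest | Payment | End bal
1 | $4,725.19 | $51.98 | $1,194.29 | $3,582.88
2 | $3,582.88 | $39.41 | $1,207.43 | $2,414.86
3 | $2,414.86 | $26.56 | $1,220.71 | $1,220.71
4 | $1,220.71 | $13.43 | $1,234.14 | $0.00

$1,234.14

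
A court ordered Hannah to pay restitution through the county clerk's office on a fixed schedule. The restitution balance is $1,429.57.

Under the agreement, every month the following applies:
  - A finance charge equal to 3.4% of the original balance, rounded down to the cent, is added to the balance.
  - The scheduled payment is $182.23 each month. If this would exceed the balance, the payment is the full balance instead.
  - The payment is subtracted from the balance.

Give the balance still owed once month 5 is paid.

# | Opening | Interest | Payment | End bal
1 | $1,429.57 | $48.60 | $182.23 | $1,295.94
2 | $1,295.94 | $48.60 | $182.23 | $1,162.31
3 | $1,162.31 | $48.60 | $182.23 | $1,028.68
4 | $1,028.68 | $48.60 | $182.23 | $895.05
5 | $895.05 | $48.60 | $182.23 | $761.42

$761.42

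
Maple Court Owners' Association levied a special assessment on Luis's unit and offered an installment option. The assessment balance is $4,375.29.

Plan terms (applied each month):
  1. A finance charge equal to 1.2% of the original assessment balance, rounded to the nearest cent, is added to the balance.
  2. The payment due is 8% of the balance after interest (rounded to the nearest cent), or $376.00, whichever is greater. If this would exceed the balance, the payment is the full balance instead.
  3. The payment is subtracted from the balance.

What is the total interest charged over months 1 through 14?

Month 1: opening $4,375.29; interest $52.50 → $4,427.79; payment $376.00; balance $4,051.79
Month 2: opening $4,051.79; interest $52.50 → $4,104.29; payment $376.00; balance $3,728.29
Month 3: opening $3,728.29; interest $52.50 → $3,780.79; payment $376.00; balance $3,404.79
Month 4: opening $3,404.79; interest $52.50 → $3,457.29; payment $376.00; balance $3,081.29
Month 5: opening $3,081.29; interest $52.50 → $3,133.79; payment $376.00; balance $2,757.79
Month 6: opening $2,757.79; interest $52.50 → $2,810.29; payment $376.00; balance $2,434.29
Month 7: opening $2,434.29; interest $52.50 → $2,486.79; payment $376.00; balance $2,110.79
Month 8: opening $2,110.79; interest $52.50 → $2,163.29; payment $376.00; balance $1,787.29
Month 9: opening $1,787.29; interest $52.50 → $1,839.79; payment $376.00; balance $1,463.79
Month 10: opening $1,463.79; interest $52.50 → $1,516.29; payment $376.00; balance $1,140.29
Month 11: opening $1,140.29; interest $52.50 → $1,192.79; payment $376.00; balance $816.79
Month 12: opening $816.79; interest $52.50 → $869.29; payment $376.00; balance $493.29
Month 13: opening $493.29; interest $52.50 → $545.79; payment $376.00; balance $169.79
Month 14: opening $169.79; interest $52.50 → $222.29; payment $222.29; balance $0.00
Total interest: $52.50 + $52.50 + $52.50 + $52.50 + $52.50 + $52.50 + $52.50 + $52.50 + $52.50 + $52.50 + $52.50 + $52.50 + $52.50 + $52.50 = $735.00

$735.00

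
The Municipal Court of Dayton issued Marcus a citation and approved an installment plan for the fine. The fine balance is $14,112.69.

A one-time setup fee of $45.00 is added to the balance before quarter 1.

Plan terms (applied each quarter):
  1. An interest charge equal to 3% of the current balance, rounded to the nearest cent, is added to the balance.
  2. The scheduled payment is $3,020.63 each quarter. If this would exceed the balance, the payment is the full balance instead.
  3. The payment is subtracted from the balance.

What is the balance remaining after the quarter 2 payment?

$8,888.01

Quarter 1: $14,157.69 +$424.73 interest = $14,582.42; pay $3,020.63 → $11,561.79
Quarter 2: $11,561.79 +$346.85 interest = $11,908.64; pay $3,020.63 → $8,888.01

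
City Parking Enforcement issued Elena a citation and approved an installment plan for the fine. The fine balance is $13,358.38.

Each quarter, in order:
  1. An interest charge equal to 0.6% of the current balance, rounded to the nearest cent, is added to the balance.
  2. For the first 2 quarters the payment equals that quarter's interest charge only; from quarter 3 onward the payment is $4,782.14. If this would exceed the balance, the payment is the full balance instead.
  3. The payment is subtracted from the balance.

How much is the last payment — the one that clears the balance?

$3,949.75

Quarter 1: opening $13,358.38; interest $80.15 → $13,438.53; payment $80.15; balance $13,358.38
Quarter 2: opening $13,358.38; interest $80.15 → $13,438.53; payment $80.15; balance $13,358.38
Quarter 3: opening $13,358.38; interest $80.15 → $13,438.53; payment $4,782.14; balance $8,656.39
Quarter 4: opening $8,656.39; interest $51.94 → $8,708.33; payment $4,782.14; balance $3,926.19
Quarter 5: opening $3,926.19; interest $23.56 → $3,949.75; payment $3,949.75; balance $0.00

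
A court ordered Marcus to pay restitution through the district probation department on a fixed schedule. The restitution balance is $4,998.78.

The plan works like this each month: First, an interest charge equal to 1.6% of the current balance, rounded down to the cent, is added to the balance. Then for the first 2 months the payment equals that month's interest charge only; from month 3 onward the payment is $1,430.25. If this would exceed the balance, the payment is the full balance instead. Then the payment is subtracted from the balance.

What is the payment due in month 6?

Month 1: opening $4,998.78; interest $79.98 → $5,078.76; payment $79.98; balance $4,998.78
Month 2: opening $4,998.78; interest $79.98 → $5,078.76; payment $79.98; balance $4,998.78
Month 3: opening $4,998.78; interest $79.98 → $5,078.76; payment $1,430.25; balance $3,648.51
Month 4: opening $3,648.51; interest $58.37 → $3,706.88; payment $1,430.25; balance $2,276.63
Month 5: opening $2,276.63; interest $36.42 → $2,313.05; payment $1,430.25; balance $882.80
Month 6: opening $882.80; interest $14.12 → $896.92; payment $896.92; balance $0.00

$896.92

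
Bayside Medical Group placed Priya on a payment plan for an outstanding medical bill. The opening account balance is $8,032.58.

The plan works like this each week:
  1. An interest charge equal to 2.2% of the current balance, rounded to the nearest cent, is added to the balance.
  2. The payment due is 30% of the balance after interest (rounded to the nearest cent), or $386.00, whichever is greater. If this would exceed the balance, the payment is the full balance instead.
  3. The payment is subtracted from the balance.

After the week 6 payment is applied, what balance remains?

$1,076.83

Week 1: $8,032.58 +$176.72 interest = $8,209.30; pay $2,462.79 → $5,746.51
Week 2: $5,746.51 +$126.42 interest = $5,872.93; pay $1,761.88 → $4,111.05
Week 3: $4,111.05 +$90.44 interest = $4,201.49; pay $1,260.45 → $2,941.04
Week 4: $2,941.04 +$64.70 interest = $3,005.74; pay $901.72 → $2,104.02
Week 5: $2,104.02 +$46.29 interest = $2,150.31; pay $645.09 → $1,505.22
Week 6: $1,505.22 +$33.11 interest = $1,538.33; pay $461.50 → $1,076.83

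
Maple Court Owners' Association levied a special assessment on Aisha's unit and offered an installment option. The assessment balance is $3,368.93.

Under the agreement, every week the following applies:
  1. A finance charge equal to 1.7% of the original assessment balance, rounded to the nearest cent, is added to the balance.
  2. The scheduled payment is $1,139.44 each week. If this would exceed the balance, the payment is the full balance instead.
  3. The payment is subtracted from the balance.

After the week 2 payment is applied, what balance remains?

Week 1: $3,368.93 +$57.27 interest = $3,426.20; pay $1,139.44 → $2,286.76
Week 2: $2,286.76 +$57.27 interest = $2,344.03; pay $1,139.44 → $1,204.59

$1,204.59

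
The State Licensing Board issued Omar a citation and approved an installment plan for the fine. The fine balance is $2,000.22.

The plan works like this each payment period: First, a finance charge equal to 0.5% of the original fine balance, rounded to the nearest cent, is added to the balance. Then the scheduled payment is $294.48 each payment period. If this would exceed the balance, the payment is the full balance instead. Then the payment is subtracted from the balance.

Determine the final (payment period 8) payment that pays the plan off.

# | Opening | Interest | Payment | End bal
1 | $2,000.22 | $10.00 | $294.48 | $1,715.74
2 | $1,715.74 | $10.00 | $294.48 | $1,431.26
3 | $1,431.26 | $10.00 | $294.48 | $1,146.78
4 | $1,146.78 | $10.00 | $294.48 | $862.30
5 | $862.30 | $10.00 | $294.48 | $577.82
6 | $577.82 | $10.00 | $294.48 | $293.34
7 | $293.34 | $10.00 | $294.48 | $8.86
8 | $8.86 | $10.00 | $18.86 | $0.00

$18.86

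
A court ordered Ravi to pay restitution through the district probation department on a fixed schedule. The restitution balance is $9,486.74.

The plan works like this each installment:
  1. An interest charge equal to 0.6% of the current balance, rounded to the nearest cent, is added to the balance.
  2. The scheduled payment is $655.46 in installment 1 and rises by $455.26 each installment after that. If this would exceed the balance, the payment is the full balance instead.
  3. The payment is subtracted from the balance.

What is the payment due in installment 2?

Installment 1: opening $9,486.74; interest $56.92 → $9,543.66; payment $655.46; balance $8,888.20
Installment 2: opening $8,888.20; interest $53.33 → $8,941.53; payment $1,110.72; balance $7,830.81

$1,110.72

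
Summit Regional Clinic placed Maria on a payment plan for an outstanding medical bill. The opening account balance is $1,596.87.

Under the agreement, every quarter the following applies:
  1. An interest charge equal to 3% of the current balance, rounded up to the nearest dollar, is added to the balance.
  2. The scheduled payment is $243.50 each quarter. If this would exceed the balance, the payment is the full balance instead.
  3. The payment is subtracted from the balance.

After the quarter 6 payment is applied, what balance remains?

$334.87

# | Opening | Interest | Payment | End bal
1 | $1,596.87 | $48.00 | $243.50 | $1,401.37
2 | $1,401.37 | $43.00 | $243.50 | $1,200.87
3 | $1,200.87 | $37.00 | $243.50 | $994.37
4 | $994.37 | $30.00 | $243.50 | $780.87
5 | $780.87 | $24.00 | $243.50 | $561.37
6 | $561.37 | $17.00 | $243.50 | $334.87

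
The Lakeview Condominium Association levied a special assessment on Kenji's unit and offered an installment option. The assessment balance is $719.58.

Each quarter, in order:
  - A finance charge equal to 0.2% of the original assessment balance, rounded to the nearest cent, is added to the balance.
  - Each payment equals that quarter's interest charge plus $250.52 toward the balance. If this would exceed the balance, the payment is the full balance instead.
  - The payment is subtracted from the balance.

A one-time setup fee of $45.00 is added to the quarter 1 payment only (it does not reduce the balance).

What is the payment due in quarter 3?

# | Opening | Interest | Payment | Fee | End bal
1 | $719.58 | $1.44 | $251.96 | $45.00 | $469.06
2 | $469.06 | $1.44 | $251.96 | — | $218.54
3 | $218.54 | $1.44 | $219.98 | — | $0.00

$219.98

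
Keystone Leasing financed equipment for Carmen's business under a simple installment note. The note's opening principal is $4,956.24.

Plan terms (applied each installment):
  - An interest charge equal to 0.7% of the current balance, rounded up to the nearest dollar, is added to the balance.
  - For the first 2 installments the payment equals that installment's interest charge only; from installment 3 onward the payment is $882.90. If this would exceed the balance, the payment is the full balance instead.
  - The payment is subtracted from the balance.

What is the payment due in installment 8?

Installment 1: opening $4,956.24; interest $35.00 → $4,991.24; payment $35.00; balance $4,956.24
Installment 2: opening $4,956.24; interest $35.00 → $4,991.24; payment $35.00; balance $4,956.24
Installment 3: opening $4,956.24; interest $35.00 → $4,991.24; payment $882.90; balance $4,108.34
Installment 4: opening $4,108.34; interest $29.00 → $4,137.34; payment $882.90; balance $3,254.44
Installment 5: opening $3,254.44; interest $23.00 → $3,277.44; payment $882.90; balance $2,394.54
Installment 6: opening $2,394.54; interest $17.00 → $2,411.54; payment $882.90; balance $1,528.64
Installment 7: opening $1,528.64; interest $11.00 → $1,539.64; payment $882.90; balance $656.74
Installment 8: opening $656.74; interest $5.00 → $661.74; payment $661.74; balance $0.00

$661.74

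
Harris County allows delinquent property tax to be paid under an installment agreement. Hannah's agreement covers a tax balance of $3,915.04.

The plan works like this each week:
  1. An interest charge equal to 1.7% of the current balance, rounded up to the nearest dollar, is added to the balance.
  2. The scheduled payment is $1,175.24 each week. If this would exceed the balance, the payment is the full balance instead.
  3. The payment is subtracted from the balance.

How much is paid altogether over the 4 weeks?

Week 1: $3,915.04 +$67.00 interest = $3,982.04; pay $1,175.24 → $2,806.80
Week 2: $2,806.80 +$48.00 interest = $2,854.80; pay $1,175.24 → $1,679.56
Week 3: $1,679.56 +$29.00 interest = $1,708.56; pay $1,175.24 → $533.32
Week 4: $533.32 +$10.00 interest = $543.32; pay $543.32 → $0.00
Total paid: $4,069.04

$4,069.04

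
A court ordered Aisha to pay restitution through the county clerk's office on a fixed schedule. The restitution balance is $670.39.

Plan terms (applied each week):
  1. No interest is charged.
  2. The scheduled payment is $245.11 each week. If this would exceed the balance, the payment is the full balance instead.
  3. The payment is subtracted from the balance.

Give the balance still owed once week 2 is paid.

$180.17

# | Opening | Payment | End bal
1 | $670.39 | $245.11 | $425.28
2 | $425.28 | $245.11 | $180.17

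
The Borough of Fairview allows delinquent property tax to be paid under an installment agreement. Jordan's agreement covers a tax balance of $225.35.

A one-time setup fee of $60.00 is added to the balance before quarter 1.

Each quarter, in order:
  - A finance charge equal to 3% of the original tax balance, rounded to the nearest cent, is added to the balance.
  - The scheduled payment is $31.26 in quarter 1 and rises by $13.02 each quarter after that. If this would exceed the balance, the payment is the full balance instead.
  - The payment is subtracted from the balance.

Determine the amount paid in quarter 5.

# | Opening | Interest | Payment | End bal
1 | $285.35 | $6.76 | $31.26 | $260.85
2 | $260.85 | $6.76 | $44.28 | $223.33
3 | $223.33 | $6.76 | $57.30 | $172.79
4 | $172.79 | $6.76 | $70.32 | $109.23
5 | $109.23 | $6.76 | $83.34 | $32.65

$83.34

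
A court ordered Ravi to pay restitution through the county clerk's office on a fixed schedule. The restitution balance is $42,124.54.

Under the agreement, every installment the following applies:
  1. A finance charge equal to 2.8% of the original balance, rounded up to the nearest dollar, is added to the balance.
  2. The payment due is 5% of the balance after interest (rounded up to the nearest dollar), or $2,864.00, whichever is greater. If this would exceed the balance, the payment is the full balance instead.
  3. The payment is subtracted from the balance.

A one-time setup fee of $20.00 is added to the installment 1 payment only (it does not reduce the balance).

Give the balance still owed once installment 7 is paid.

$30,336.54

Installment 1: $42,124.54 +$1,180.00 interest = $43,304.54; pay $2,864.00 (+ $20.00 fee) → $40,440.54
Installment 2: $40,440.54 +$1,180.00 interest = $41,620.54; pay $2,864.00 → $38,756.54
Installment 3: $38,756.54 +$1,180.00 interest = $39,936.54; pay $2,864.00 → $37,072.54
Installment 4: $37,072.54 +$1,180.00 interest = $38,252.54; pay $2,864.00 → $35,388.54
Installment 5: $35,388.54 +$1,180.00 interest = $36,568.54; pay $2,864.00 → $33,704.54
Installment 6: $33,704.54 +$1,180.00 interest = $34,884.54; pay $2,864.00 → $32,020.54
Installment 7: $32,020.54 +$1,180.00 interest = $33,200.54; pay $2,864.00 → $30,336.54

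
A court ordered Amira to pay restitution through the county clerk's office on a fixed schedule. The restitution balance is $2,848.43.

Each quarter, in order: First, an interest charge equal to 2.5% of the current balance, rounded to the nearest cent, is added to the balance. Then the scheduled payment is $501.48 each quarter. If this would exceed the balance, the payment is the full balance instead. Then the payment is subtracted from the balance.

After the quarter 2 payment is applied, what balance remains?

$1,977.13

Quarter 1: $2,848.43 +$71.21 interest = $2,919.64; pay $501.48 → $2,418.16
Quarter 2: $2,418.16 +$60.45 interest = $2,478.61; pay $501.48 → $1,977.13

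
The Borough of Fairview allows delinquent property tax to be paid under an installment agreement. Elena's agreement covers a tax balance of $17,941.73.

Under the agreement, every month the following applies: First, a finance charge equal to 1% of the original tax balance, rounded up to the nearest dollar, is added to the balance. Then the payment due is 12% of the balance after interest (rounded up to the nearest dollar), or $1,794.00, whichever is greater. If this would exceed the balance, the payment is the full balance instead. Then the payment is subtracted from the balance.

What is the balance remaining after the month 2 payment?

Month 1: opening $17,941.73; interest $180.00 → $18,121.73; payment $2,175.00; balance $15,946.73
Month 2: opening $15,946.73; interest $180.00 → $16,126.73; payment $1,936.00; balance $14,190.73

$14,190.73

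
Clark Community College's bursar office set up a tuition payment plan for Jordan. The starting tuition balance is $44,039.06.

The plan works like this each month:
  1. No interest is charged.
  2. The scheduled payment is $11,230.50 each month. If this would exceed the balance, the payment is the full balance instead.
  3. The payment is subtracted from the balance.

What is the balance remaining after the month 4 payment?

$0.00

# | Opening | Payment | End bal
1 | $44,039.06 | $11,230.50 | $32,808.56
2 | $32,808.56 | $11,230.50 | $21,578.06
3 | $21,578.06 | $11,230.50 | $10,347.56
4 | $10,347.56 | $10,347.56 | $0.00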